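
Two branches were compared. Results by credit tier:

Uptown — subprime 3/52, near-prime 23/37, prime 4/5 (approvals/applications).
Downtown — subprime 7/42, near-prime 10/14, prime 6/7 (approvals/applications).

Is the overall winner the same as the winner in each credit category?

Yes

Subprime: Uptown 3/52 = 5.8%, Downtown 7/42 = 16.7% → Downtown
Near-prime: Uptown 23/37 = 62.2%, Downtown 10/14 = 71.4% → Downtown
Prime: Uptown 4/5 = 80.0%, Downtown 6/7 = 85.7% → Downtown
Overall: Uptown 30/94 = 31.9%, Downtown 23/63 = 36.5% → Downtown
Downtown wins overall and in every credit group — no reversal.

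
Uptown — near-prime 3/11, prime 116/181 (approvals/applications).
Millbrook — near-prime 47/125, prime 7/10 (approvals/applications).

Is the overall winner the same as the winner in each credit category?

No

Near-prime: Uptown 3/11 = 27.3%, Millbrook 47/125 = 37.6% → Millbrook
Prime: Uptown 116/181 = 64.1%, Millbrook 7/10 = 70.0% → Millbrook
Overall: Uptown 119/192 = 62.0%, Millbrook 54/135 = 40.0% → Uptown
Millbrook wins each credit group but Uptown wins overall — the comparison reverses. Millbrook's applications skew toward near-prime, which has a lower base rate.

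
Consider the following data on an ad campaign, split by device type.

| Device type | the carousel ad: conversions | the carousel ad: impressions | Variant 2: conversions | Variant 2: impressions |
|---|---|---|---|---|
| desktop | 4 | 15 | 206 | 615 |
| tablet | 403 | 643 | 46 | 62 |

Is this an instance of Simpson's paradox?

Desktop: the carousel ad 4/15 = 26.7%, Variant 2 206/615 = 33.5% → Variant 2
Tablet: the carousel ad 403/643 = 62.7%, Variant 2 46/62 = 74.2% → Variant 2
Overall: the carousel ad 407/658 = 61.9%, Variant 2 252/677 = 37.2% → the carousel ad
Variant 2 wins each device group but the carousel ad wins overall — the comparison reverses. Variant 2's impressions skew toward desktop, which has a lower base rate.

Yes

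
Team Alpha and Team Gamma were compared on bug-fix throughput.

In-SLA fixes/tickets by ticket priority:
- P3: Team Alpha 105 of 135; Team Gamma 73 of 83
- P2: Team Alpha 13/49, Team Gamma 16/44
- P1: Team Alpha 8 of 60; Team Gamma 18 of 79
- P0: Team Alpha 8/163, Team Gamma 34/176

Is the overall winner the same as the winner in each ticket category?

P3: Team Alpha 105/135 = 77.8%, Team Gamma 73/83 = 88.0% → Team Gamma
P2: Team Alpha 13/49 = 26.5%, Team Gamma 16/44 = 36.4% → Team Gamma
P1: Team Alpha 8/60 = 13.3%, Team Gamma 18/79 = 22.8% → Team Gamma
P0: Team Alpha 8/163 = 4.9%, Team Gamma 34/176 = 19.3% → Team Gamma
Overall: Team Alpha 134/407 = 32.9%, Team Gamma 141/382 = 36.9% → Team Gamma
Team Gamma wins overall and in every ticket group — no reversal.

Yes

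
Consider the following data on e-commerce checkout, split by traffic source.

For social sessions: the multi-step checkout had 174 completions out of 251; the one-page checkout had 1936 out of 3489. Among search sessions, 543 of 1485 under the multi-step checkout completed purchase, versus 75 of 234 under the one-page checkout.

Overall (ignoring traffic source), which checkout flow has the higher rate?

Social: the multi-step checkout 174/251 = 69.3%, the one-page checkout 1936/3489 = 55.5% → the multi-step checkout
Search: the multi-step checkout 543/1485 = 36.6%, the one-page checkout 75/234 = 32.1% → the multi-step checkout
Overall: the multi-step checkout 717/1736 = 41.3%, the one-page checkout 2011/3723 = 54.0% → the one-page checkout
(The multi-step checkout wins every traffic group but the one-page checkout wins overall — the multi-step checkout's sessions skew toward the low-rate search group.)

the one-page checkout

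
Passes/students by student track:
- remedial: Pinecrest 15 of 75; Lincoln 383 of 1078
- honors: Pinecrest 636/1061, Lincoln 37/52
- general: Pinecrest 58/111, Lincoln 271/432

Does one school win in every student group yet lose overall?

Remedial: Pinecrest 15/75 = 20.0%, Lincoln 383/1078 = 35.5% → Lincoln
Honors: Pinecrest 636/1061 = 59.9%, Lincoln 37/52 = 71.2% → Lincoln
General: Pinecrest 58/111 = 52.3%, Lincoln 271/432 = 62.7% → Lincoln
Overall: Pinecrest 709/1247 = 56.9%, Lincoln 691/1562 = 44.2% → Pinecrest
Lincoln wins each student group but Pinecrest wins overall — the comparison reverses. Lincoln's students skew toward remedial, which has a lower base rate.

Yes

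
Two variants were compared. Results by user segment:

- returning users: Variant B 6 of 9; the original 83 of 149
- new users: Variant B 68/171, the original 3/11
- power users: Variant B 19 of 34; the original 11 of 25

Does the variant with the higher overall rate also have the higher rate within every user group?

No

Returning users: Variant B 6/9 = 66.7%, the original 83/149 = 55.7% → Variant B
New users: Variant B 68/171 = 39.8%, the original 3/11 = 27.3% → Variant B
Power users: Variant B 19/34 = 55.9%, the original 11/25 = 44.0% → Variant B
Overall: Variant B 93/214 = 43.5%, the original 97/185 = 52.4% → the original
Variant B wins each user group but the original wins overall — the comparison reverses. Variant B's views skew toward new users, which has a lower base rate.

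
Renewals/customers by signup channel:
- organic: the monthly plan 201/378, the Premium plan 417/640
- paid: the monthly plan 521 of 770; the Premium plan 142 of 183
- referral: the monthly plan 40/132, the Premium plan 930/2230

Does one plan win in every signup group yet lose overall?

Organic: the monthly plan 201/378 = 53.2%, the Premium plan 417/640 = 65.2% → the Premium plan
Paid: the monthly plan 521/770 = 67.7%, the Premium plan 142/183 = 77.6% → the Premium plan
Referral: the monthly plan 40/132 = 30.3%, the Premium plan 930/2230 = 41.7% → the Premium plan
Overall: the monthly plan 762/1280 = 59.5%, the Premium plan 1489/3053 = 48.8% → the monthly plan
The Premium plan wins each signup group but the monthly plan wins overall — the comparison reverses. The Premium plan's customers skew toward referral, which has a lower base rate.

Yes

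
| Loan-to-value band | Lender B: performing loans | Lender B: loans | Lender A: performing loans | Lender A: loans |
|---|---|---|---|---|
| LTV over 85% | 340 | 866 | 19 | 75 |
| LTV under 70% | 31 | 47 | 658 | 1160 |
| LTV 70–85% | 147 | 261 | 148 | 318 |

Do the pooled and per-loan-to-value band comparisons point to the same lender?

No

LTV over 85%: Lender B 340/866 = 39.3%, Lender A 19/75 = 25.3% → Lender B
LTV under 70%: Lender B 31/47 = 66.0%, Lender A 658/1160 = 56.7% → Lender B
LTV 70–85%: Lender B 147/261 = 56.3%, Lender A 148/318 = 46.5% → Lender B
Overall: Lender B 518/1174 = 44.1%, Lender A 825/1553 = 53.1% → Lender A
Lender B wins each loan-to-value group but Lender A wins overall — the comparison reverses. Lender B's loans skew toward LTV over 85%, which has a lower base rate.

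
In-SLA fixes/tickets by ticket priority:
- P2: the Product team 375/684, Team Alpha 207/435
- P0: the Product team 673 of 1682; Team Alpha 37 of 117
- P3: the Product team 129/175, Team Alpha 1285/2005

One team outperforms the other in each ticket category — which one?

P2: the Product team 375/684 = 54.8%, Team Alpha 207/435 = 47.6% → the Product team
P0: the Product team 673/1682 = 40.0%, Team Alpha 37/117 = 31.6% → the Product team
P3: the Product team 129/175 = 73.7%, Team Alpha 1285/2005 = 64.1% → the Product team
The Product team has the higher rate in all 3 groups.

the Product team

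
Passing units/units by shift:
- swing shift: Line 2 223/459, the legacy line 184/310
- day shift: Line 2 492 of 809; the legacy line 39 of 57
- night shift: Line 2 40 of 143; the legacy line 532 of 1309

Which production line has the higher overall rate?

Line 2

Swing shift: Line 2 223/459 = 48.6%, the legacy line 184/310 = 59.4% → the legacy line
Day shift: Line 2 492/809 = 60.8%, the legacy line 39/57 = 68.4% → the legacy line
Night shift: Line 2 40/143 = 28.0%, the legacy line 532/1309 = 40.6% → the legacy line
Overall: Line 2 755/1411 = 53.5%, the legacy line 755/1676 = 45.0% → Line 2
(The legacy line wins every shift group but Line 2 wins overall — the legacy line's units skew toward the low-rate night shift group.)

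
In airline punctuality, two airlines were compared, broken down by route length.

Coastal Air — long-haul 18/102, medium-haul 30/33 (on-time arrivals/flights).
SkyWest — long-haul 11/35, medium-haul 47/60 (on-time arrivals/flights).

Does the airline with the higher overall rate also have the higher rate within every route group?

Long-haul: Coastal Air 18/102 = 17.6%, SkyWest 11/35 = 31.4% → SkyWest
Medium-haul: Coastal Air 30/33 = 90.9%, SkyWest 47/60 = 78.3% → Coastal Air
Overall: Coastal Air 48/135 = 35.6%, SkyWest 58/95 = 61.1% → SkyWest
Neither sweeps: Coastal Air wins 1 of 2 groups, SkyWest wins 1. SkyWest wins overall but not every group — no Simpson reversal.

No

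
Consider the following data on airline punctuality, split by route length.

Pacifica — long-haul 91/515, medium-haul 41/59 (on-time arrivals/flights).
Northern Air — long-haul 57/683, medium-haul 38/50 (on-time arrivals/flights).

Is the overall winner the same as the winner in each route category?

No

Long-haul: Pacifica 91/515 = 17.7%, Northern Air 57/683 = 8.3% → Pacifica
Medium-haul: Pacifica 41/59 = 69.5%, Northern Air 38/50 = 76.0% → Northern Air
Overall: Pacifica 132/574 = 23.0%, Northern Air 95/733 = 13.0% → Pacifica
Neither sweeps: Pacifica wins 1 of 2 groups, Northern Air wins 1. Pacifica wins overall but not every group — no Simpson reversal.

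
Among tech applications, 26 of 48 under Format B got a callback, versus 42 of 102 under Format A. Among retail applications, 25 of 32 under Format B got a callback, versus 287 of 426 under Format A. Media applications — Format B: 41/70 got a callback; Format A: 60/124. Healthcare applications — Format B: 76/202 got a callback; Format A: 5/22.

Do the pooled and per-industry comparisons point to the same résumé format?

No

Tech: Format B 26/48 = 54.2%, Format A 42/102 = 41.2% → Format B
Retail: Format B 25/32 = 78.1%, Format A 287/426 = 67.4% → Format B
Media: Format B 41/70 = 58.6%, Format A 60/124 = 48.4% → Format B
Healthcare: Format B 76/202 = 37.6%, Format A 5/22 = 22.7% → Format B
Overall: Format B 168/352 = 47.7%, Format A 394/674 = 58.5% → Format A
Format B wins each industry group but Format A wins overall — the comparison reverses. Format B's applications skew toward healthcare, which has a lower base rate.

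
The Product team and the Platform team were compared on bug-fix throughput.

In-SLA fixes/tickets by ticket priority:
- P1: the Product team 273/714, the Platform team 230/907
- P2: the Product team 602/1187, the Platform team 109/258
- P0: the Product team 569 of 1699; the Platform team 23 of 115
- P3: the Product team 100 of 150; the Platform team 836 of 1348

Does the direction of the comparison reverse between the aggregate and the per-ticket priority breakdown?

P1: the Product team 273/714 = 38.2%, the Platform team 230/907 = 25.4% → the Product team
P2: the Product team 602/1187 = 50.7%, the Platform team 109/258 = 42.2% → the Product team
P0: the Product team 569/1699 = 33.5%, the Platform team 23/115 = 20.0% → the Product team
P3: the Product team 100/150 = 66.7%, the Platform team 836/1348 = 62.0% → the Product team
Overall: the Product team 1544/3750 = 41.2%, the Platform team 1198/2628 = 45.6% → the Platform team
The Product team wins each ticket group but the Platform team wins overall — the comparison reverses. The Product team's tickets skew toward P0, which has a lower base rate.

Yes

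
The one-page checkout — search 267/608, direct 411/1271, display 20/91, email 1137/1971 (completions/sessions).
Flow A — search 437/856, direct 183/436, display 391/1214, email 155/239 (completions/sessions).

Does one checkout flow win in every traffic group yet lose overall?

Yes

Search: the one-page checkout 267/608 = 43.9%, Flow A 437/856 = 51.1% → Flow A
Direct: the one-page checkout 411/1271 = 32.3%, Flow A 183/436 = 42.0% → Flow A
Display: the one-page checkout 20/91 = 22.0%, Flow A 391/1214 = 32.2% → Flow A
Email: the one-page checkout 1137/1971 = 57.7%, Flow A 155/239 = 64.9% → Flow A
Overall: the one-page checkout 1835/3941 = 46.6%, Flow A 1166/2745 = 42.5% → the one-page checkout
Flow A wins each traffic group but the one-page checkout wins overall — the comparison reverses. Flow A's sessions skew toward display, which has a lower base rate.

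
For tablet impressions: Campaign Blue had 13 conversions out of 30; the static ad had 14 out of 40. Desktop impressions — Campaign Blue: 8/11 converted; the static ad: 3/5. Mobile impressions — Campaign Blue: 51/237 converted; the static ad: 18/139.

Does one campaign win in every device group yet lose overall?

Tablet: Campaign Blue 13/30 = 43.3%, the static ad 14/40 = 35.0% → Campaign Blue
Desktop: Campaign Blue 8/11 = 72.7%, the static ad 3/5 = 60.0% → Campaign Blue
Mobile: Campaign Blue 51/237 = 21.5%, the static ad 18/139 = 12.9% → Campaign Blue
Overall: Campaign Blue 72/278 = 25.9%, the static ad 35/184 = 19.0% → Campaign Blue
Campaign Blue wins overall and in every device group — no reversal.

No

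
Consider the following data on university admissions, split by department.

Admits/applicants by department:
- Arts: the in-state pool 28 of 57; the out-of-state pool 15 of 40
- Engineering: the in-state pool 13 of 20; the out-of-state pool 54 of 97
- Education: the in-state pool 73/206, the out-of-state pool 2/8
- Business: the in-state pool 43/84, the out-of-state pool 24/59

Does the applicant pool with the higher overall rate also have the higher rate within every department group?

No

Arts: the in-state pool 28/57 = 49.1%, the out-of-state pool 15/40 = 37.5% → the in-state pool
Engineering: the in-state pool 13/20 = 65.0%, the out-of-state pool 54/97 = 55.7% → the in-state pool
Education: the in-state pool 73/206 = 35.4%, the out-of-state pool 2/8 = 25.0% → the in-state pool
Business: the in-state pool 43/84 = 51.2%, the out-of-state pool 24/59 = 40.7% → the in-state pool
Overall: the in-state pool 157/367 = 42.8%, the out-of-state pool 95/204 = 46.6% → the out-of-state pool
The in-state pool wins each department group but the out-of-state pool wins overall — the comparison reverses. The in-state pool's applicants skew toward Education, which has a lower base rate.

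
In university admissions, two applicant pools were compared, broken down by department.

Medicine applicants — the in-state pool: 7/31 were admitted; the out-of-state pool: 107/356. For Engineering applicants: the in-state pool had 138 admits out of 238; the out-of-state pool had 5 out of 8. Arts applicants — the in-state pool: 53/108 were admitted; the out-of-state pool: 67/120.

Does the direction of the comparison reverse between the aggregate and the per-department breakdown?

Medicine: the in-state pool 7/31 = 22.6%, the out-of-state pool 107/356 = 30.1% → the out-of-state pool
Engineering: the in-state pool 138/238 = 58.0%, the out-of-state pool 5/8 = 62.5% → the out-of-state pool
Arts: the in-state pool 53/108 = 49.1%, the out-of-state pool 67/120 = 55.8% → the out-of-state pool
Overall: the in-state pool 198/377 = 52.5%, the out-of-state pool 179/484 = 37.0% → the in-state pool
The out-of-state pool wins each department group but the in-state pool wins overall — the comparison reverses. The out-of-state pool's applicants skew toward Medicine, which has a lower base rate.

Yes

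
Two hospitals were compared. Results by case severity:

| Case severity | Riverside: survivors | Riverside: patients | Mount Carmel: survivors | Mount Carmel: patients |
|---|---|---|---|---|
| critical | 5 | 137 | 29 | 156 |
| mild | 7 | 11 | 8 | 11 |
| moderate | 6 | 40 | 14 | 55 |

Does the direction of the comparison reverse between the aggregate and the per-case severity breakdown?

Critical: Riverside 5/137 = 3.6%, Mount Carmel 29/156 = 18.6% → Mount Carmel
Mild: Riverside 7/11 = 63.6%, Mount Carmel 8/11 = 72.7% → Mount Carmel
Moderate: Riverside 6/40 = 15.0%, Mount Carmel 14/55 = 25.5% → Mount Carmel
Overall: Riverside 18/188 = 9.6%, Mount Carmel 51/222 = 23.0% → Mount Carmel
Mount Carmel wins overall and in every case group — no reversal.

No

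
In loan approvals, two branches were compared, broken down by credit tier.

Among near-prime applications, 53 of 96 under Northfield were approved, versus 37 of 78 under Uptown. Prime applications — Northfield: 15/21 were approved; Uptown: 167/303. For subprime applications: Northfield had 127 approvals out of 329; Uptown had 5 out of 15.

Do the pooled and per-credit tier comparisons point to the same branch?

No

Near-prime: Northfield 53/96 = 55.2%, Uptown 37/78 = 47.4% → Northfield
Prime: Northfield 15/21 = 71.4%, Uptown 167/303 = 55.1% → Northfield
Subprime: Northfield 127/329 = 38.6%, Uptown 5/15 = 33.3% → Northfield
Overall: Northfield 195/446 = 43.7%, Uptown 209/396 = 52.8% → Uptown
Northfield wins each credit group but Uptown wins overall — the comparison reverses. Northfield's applications skew toward subprime, which has a lower base rate.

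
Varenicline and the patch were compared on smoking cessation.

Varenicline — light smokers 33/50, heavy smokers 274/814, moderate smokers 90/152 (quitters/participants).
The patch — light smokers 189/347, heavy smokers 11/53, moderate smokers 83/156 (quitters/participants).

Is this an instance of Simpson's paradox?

Yes

Light smokers: varenicline 33/50 = 66.0%, the patch 189/347 = 54.5% → varenicline
Heavy smokers: varenicline 274/814 = 33.7%, the patch 11/53 = 20.8% → varenicline
Moderate smokers: varenicline 90/152 = 59.2%, the patch 83/156 = 53.2% → varenicline
Overall: varenicline 397/1016 = 39.1%, the patch 283/556 = 50.9% → the patch
Varenicline wins each dependence group but the patch wins overall — the comparison reverses. Varenicline's participants skew toward heavy smokers, which has a lower base rate.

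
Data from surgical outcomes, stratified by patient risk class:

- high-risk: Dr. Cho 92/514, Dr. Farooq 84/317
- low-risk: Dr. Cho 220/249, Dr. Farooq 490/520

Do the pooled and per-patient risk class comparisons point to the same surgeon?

High-risk: Dr. Cho 92/514 = 17.9%, Dr. Farooq 84/317 = 26.5% → Dr. Farooq
Low-risk: Dr. Cho 220/249 = 88.4%, Dr. Farooq 490/520 = 94.2% → Dr. Farooq
Overall: Dr. Cho 312/763 = 40.9%, Dr. Farooq 574/837 = 68.6% → Dr. Farooq
Dr. Farooq wins overall and in every patient risk group — no reversal.

Yes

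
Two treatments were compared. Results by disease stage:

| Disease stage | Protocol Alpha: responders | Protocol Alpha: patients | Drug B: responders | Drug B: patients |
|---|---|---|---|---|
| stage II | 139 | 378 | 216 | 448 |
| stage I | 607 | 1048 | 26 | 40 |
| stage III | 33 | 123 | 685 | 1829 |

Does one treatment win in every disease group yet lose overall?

Yes

Stage II: Protocol Alpha 139/378 = 36.8%, Drug B 216/448 = 48.2% → Drug B
Stage I: Protocol Alpha 607/1048 = 57.9%, Drug B 26/40 = 65.0% → Drug B
Stage III: Protocol Alpha 33/123 = 26.8%, Drug B 685/1829 = 37.5% → Drug B
Overall: Protocol Alpha 779/1549 = 50.3%, Drug B 927/2317 = 40.0% → Protocol Alpha
Drug B wins each disease group but Protocol Alpha wins overall — the comparison reverses. Drug B's patients skew toward stage III, which has a lower base rate.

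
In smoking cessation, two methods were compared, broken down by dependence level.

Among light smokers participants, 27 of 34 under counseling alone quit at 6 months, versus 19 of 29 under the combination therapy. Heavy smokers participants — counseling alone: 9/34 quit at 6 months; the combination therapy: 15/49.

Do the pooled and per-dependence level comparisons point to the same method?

No

Light smokers: counseling alone 27/34 = 79.4%, the combination therapy 19/29 = 65.5% → counseling alone
Heavy smokers: counseling alone 9/34 = 26.5%, the combination therapy 15/49 = 30.6% → the combination therapy
Overall: counseling alone 36/68 = 52.9%, the combination therapy 34/78 = 43.6% → counseling alone
Neither sweeps: counseling alone wins 1 of 2 groups, the combination therapy wins 1. Counseling alone wins overall but not every group — no Simpson reversal.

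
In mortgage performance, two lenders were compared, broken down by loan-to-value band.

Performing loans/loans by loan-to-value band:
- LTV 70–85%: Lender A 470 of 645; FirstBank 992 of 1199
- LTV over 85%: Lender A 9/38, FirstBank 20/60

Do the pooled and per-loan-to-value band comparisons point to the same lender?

LTV 70–85%: Lender A 470/645 = 72.9%, FirstBank 992/1199 = 82.7% → FirstBank
LTV over 85%: Lender A 9/38 = 23.7%, FirstBank 20/60 = 33.3% → FirstBank
Overall: Lender A 479/683 = 70.1%, FirstBank 1012/1259 = 80.4% → FirstBank
FirstBank wins overall and in every loan-to-value group — no reversal.

Yes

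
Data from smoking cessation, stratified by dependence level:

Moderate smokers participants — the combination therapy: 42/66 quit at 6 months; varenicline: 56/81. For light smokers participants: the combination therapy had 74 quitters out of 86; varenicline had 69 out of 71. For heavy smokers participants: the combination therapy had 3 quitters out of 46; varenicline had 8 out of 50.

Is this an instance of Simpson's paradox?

No

Moderate smokers: the combination therapy 42/66 = 63.6%, varenicline 56/81 = 69.1% → varenicline
Light smokers: the combination therapy 74/86 = 86.0%, varenicline 69/71 = 97.2% → varenicline
Heavy smokers: the combination therapy 3/46 = 6.5%, varenicline 8/50 = 16.0% → varenicline
Overall: the combination therapy 119/198 = 60.1%, varenicline 133/202 = 65.8% → varenicline
Varenicline wins overall and in every dependence group — no reversal.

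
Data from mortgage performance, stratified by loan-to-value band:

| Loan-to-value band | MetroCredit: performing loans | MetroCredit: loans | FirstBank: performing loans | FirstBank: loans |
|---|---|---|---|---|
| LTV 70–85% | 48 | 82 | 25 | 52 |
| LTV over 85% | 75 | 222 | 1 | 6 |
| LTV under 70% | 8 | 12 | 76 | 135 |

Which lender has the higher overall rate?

LTV 70–85%: MetroCredit 48/82 = 58.5%, FirstBank 25/52 = 48.1% → MetroCredit
LTV over 85%: MetroCredit 75/222 = 33.8%, FirstBank 1/6 = 16.7% → MetroCredit
LTV under 70%: MetroCredit 8/12 = 66.7%, FirstBank 76/135 = 56.3% → MetroCredit
Overall: MetroCredit 131/316 = 41.5%, FirstBank 102/193 = 52.8% → FirstBank
(MetroCredit wins every loan-to-value group but FirstBank wins overall — MetroCredit's loans skew toward the low-rate LTV over 85% group.)

FirstBank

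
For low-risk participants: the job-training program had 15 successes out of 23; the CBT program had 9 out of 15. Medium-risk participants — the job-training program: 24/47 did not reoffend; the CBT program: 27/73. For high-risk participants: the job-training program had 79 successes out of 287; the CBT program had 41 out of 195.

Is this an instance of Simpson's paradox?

No

Low-risk: the job-training program 15/23 = 65.2%, the CBT program 9/15 = 60.0% → the job-training program
Medium-risk: the job-training program 24/47 = 51.1%, the CBT program 27/73 = 37.0% → the job-training program
High-risk: the job-training program 79/287 = 27.5%, the CBT program 41/195 = 21.0% → the job-training program
Overall: the job-training program 118/357 = 33.1%, the CBT program 77/283 = 27.2% → the job-training program
The job-training program wins overall and in every risk group — no reversal.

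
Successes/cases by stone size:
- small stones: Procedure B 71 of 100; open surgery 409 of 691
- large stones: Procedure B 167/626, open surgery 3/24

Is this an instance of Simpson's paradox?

Yes

Small stones: Procedure B 71/100 = 71.0%, open surgery 409/691 = 59.2% → Procedure B
Large stones: Procedure B 167/626 = 26.7%, open surgery 3/24 = 12.5% → Procedure B
Overall: Procedure B 238/726 = 32.8%, open surgery 412/715 = 57.6% → open surgery
Procedure B wins each stone group but open surgery wins overall — the comparison reverses. Procedure B's cases skew toward large stones, which has a lower base rate.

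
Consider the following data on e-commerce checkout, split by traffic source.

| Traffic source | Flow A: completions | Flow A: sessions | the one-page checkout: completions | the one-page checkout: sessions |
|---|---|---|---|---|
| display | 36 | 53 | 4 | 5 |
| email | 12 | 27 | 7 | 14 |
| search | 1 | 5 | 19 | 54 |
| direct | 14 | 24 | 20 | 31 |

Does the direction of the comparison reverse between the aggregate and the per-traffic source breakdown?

Display: Flow A 36/53 = 67.9%, the one-page checkout 4/5 = 80.0% → the one-page checkout
Email: Flow A 12/27 = 44.4%, the one-page checkout 7/14 = 50.0% → the one-page checkout
Search: Flow A 1/5 = 20.0%, the one-page checkout 19/54 = 35.2% → the one-page checkout
Direct: Flow A 14/24 = 58.3%, the one-page checkout 20/31 = 64.5% → the one-page checkout
Overall: Flow A 63/109 = 57.8%, the one-page checkout 50/104 = 48.1% → Flow A
The one-page checkout wins each traffic group but Flow A wins overall — the comparison reverses. The one-page checkout's sessions skew toward search, which has a lower base rate.

Yes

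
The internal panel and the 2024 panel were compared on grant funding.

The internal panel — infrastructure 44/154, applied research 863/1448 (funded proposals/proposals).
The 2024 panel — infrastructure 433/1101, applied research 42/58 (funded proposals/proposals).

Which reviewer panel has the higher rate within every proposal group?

the 2024 panel

Infrastructure: the internal panel 44/154 = 28.6%, the 2024 panel 433/1101 = 39.3% → the 2024 panel
Applied research: the internal panel 863/1448 = 59.6%, the 2024 panel 42/58 = 72.4% → the 2024 panel
The 2024 panel has the higher rate in both groups.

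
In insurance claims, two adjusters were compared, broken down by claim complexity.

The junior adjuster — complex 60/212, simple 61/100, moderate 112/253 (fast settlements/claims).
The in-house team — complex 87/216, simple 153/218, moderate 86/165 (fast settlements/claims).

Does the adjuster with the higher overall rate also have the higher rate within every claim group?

Complex: the junior adjuster 60/212 = 28.3%, the in-house team 87/216 = 40.3% → the in-house team
Simple: the junior adjuster 61/100 = 61.0%, the in-house team 153/218 = 70.2% → the in-house team
Moderate: the junior adjuster 112/253 = 44.3%, the in-house team 86/165 = 52.1% → the in-house team
Overall: the junior adjuster 233/565 = 41.2%, the in-house team 326/599 = 54.4% → the in-house team
The in-house team wins overall and in every claim group — no reversal.

Yes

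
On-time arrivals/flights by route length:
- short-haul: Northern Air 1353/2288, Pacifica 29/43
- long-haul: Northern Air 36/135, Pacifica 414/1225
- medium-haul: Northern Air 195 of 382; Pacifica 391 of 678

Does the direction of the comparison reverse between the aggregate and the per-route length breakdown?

Yes

Short-haul: Northern Air 1353/2288 = 59.1%, Pacifica 29/43 = 67.4% → Pacifica
Long-haul: Northern Air 36/135 = 26.7%, Pacifica 414/1225 = 33.8% → Pacifica
Medium-haul: Northern Air 195/382 = 51.0%, Pacifica 391/678 = 57.7% → Pacifica
Overall: Northern Air 1584/2805 = 56.5%, Pacifica 834/1946 = 42.9% → Northern Air
Pacifica wins each route group but Northern Air wins overall — the comparison reverses. Pacifica's flights skew toward long-haul, which has a lower base rate.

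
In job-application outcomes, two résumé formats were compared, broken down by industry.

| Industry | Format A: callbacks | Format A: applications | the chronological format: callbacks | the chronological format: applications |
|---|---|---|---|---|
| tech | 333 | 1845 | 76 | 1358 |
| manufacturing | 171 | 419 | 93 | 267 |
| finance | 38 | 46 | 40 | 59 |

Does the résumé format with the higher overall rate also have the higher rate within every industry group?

Yes

Tech: Format A 333/1845 = 18.0%, the chronological format 76/1358 = 5.6% → Format A
Manufacturing: Format A 171/419 = 40.8%, the chronological format 93/267 = 34.8% → Format A
Finance: Format A 38/46 = 82.6%, the chronological format 40/59 = 67.8% → Format A
Overall: Format A 542/2310 = 23.5%, the chronological format 209/1684 = 12.4% → Format A
Format A wins overall and in every industry group — no reversal.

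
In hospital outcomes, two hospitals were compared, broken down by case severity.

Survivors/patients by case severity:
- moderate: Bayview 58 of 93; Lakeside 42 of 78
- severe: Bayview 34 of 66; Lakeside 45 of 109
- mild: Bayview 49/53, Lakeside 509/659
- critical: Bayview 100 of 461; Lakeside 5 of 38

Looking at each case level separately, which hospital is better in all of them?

Moderate: Bayview 58/93 = 62.4%, Lakeside 42/78 = 53.8% → Bayview
Severe: Bayview 34/66 = 51.5%, Lakeside 45/109 = 41.3% → Bayview
Mild: Bayview 49/53 = 92.5%, Lakeside 509/659 = 77.2% → Bayview
Critical: Bayview 100/461 = 21.7%, Lakeside 5/38 = 13.2% → Bayview
Bayview has the higher rate in all 4 groups.

Bayview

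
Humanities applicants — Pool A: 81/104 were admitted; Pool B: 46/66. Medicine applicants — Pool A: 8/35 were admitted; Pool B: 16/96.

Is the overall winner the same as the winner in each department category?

Humanities: Pool A 81/104 = 77.9%, Pool B 46/66 = 69.7% → Pool A
Medicine: Pool A 8/35 = 22.9%, Pool B 16/96 = 16.7% → Pool A
Overall: Pool A 89/139 = 64.0%, Pool B 62/162 = 38.3% → Pool A
Pool A wins overall and in every department group — no reversal.

Yes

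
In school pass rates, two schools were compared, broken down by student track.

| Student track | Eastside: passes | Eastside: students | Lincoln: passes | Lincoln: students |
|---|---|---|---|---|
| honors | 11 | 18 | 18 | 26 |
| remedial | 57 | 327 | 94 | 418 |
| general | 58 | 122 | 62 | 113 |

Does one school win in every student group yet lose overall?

Honors: Eastside 11/18 = 61.1%, Lincoln 18/26 = 69.2% → Lincoln
Remedial: Eastside 57/327 = 17.4%, Lincoln 94/418 = 22.5% → Lincoln
General: Eastside 58/122 = 47.5%, Lincoln 62/113 = 54.9% → Lincoln
Overall: Eastside 126/467 = 27.0%, Lincoln 174/557 = 31.2% → Lincoln
Lincoln wins overall and in every student group — no reversal.

No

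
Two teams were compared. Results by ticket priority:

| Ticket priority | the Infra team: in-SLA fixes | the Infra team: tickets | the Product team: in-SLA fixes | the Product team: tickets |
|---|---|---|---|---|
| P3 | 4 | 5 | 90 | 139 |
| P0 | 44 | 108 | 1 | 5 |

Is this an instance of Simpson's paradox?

Yes

P3: the Infra team 4/5 = 80.0%, the Product team 90/139 = 64.7% → the Infra team
P0: the Infra team 44/108 = 40.7%, the Product team 1/5 = 20.0% → the Infra team
Overall: the Infra team 48/113 = 42.5%, the Product team 91/144 = 63.2% → the Product team
The Infra team wins each ticket group but the Product team wins overall — the comparison reverses. The Infra team's tickets skew toward P0, which has a lower base rate.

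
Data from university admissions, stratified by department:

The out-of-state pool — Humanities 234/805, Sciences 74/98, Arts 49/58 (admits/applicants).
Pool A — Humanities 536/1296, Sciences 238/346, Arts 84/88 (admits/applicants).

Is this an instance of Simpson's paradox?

No

Humanities: the out-of-state pool 234/805 = 29.1%, Pool A 536/1296 = 41.4% → Pool A
Sciences: the out-of-state pool 74/98 = 75.5%, Pool A 238/346 = 68.8% → the out-of-state pool
Arts: the out-of-state pool 49/58 = 84.5%, Pool A 84/88 = 95.5% → Pool A
Overall: the out-of-state pool 357/961 = 37.1%, Pool A 858/1730 = 49.6% → Pool A
Neither sweeps: the out-of-state pool wins 1 of 3 groups, Pool A wins 2. Pool A wins overall but not every group — no Simpson reversal.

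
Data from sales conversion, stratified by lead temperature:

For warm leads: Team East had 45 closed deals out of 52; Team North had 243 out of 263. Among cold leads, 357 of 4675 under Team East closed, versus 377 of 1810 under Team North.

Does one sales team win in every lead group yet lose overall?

Warm: Team East 45/52 = 86.5%, Team North 243/263 = 92.4% → Team North
Cold: Team East 357/4675 = 7.6%, Team North 377/1810 = 20.8% → Team North
Overall: Team East 402/4727 = 8.5%, Team North 620/2073 = 29.9% → Team North
Team North wins overall and in every lead group — no reversal.

No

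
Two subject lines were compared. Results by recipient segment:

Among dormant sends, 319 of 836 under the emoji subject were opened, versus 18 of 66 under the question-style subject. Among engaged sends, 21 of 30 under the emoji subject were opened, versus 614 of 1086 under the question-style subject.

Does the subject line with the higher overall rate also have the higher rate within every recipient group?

No

Dormant: the emoji subject 319/836 = 38.2%, the question-style subject 18/66 = 27.3% → the emoji subject
Engaged: the emoji subject 21/30 = 70.0%, the question-style subject 614/1086 = 56.5% → the emoji subject
Overall: the emoji subject 340/866 = 39.3%, the question-style subject 632/1152 = 54.9% → the question-style subject
The emoji subject wins each recipient group but the question-style subject wins overall — the comparison reverses. The emoji subject's sends skew toward dormant, which has a lower base rate.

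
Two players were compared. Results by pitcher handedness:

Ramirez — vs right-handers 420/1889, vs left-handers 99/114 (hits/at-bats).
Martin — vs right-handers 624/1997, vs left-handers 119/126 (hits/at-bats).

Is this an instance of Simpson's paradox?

No

Vs right-handers: Ramirez 420/1889 = 22.2%, Martin 624/1997 = 31.2% → Martin
Vs left-handers: Ramirez 99/114 = 86.8%, Martin 119/126 = 94.4% → Martin
Overall: Ramirez 519/2003 = 25.9%, Martin 743/2123 = 35.0% → Martin
Martin wins overall and in every pitcher group — no reversal.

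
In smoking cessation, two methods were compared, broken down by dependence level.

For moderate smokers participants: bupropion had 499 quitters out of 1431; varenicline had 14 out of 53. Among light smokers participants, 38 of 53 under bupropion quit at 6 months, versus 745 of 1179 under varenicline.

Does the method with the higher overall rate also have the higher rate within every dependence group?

Moderate smokers: bupropion 499/1431 = 34.9%, varenicline 14/53 = 26.4% → bupropion
Light smokers: bupropion 38/53 = 71.7%, varenicline 745/1179 = 63.2% → bupropion
Overall: bupropion 537/1484 = 36.2%, varenicline 759/1232 = 61.6% → varenicline
Bupropion wins each dependence group but varenicline wins overall — the comparison reverses. Bupropion's participants skew toward moderate smokers, which has a lower base rate.

No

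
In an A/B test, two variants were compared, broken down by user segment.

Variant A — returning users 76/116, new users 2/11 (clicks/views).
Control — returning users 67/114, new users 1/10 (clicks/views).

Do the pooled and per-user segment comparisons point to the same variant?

Yes

Returning users: Variant A 76/116 = 65.5%, Control 67/114 = 58.8% → Variant A
New users: Variant A 2/11 = 18.2%, Control 1/10 = 10.0% → Variant A
Overall: Variant A 78/127 = 61.4%, Control 68/124 = 54.8% → Variant A
Variant A wins overall and in every user group — no reversal.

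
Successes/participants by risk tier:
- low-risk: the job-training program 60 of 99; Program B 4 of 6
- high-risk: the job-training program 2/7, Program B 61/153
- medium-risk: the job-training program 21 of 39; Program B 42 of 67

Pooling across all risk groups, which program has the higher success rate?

the job-training program

Low-risk: the job-training program 60/99 = 60.6%, Program B 4/6 = 66.7% → Program B
High-risk: the job-training program 2/7 = 28.6%, Program B 61/153 = 39.9% → Program B
Medium-risk: the job-training program 21/39 = 53.8%, Program B 42/67 = 62.7% → Program B
Overall: the job-training program 83/145 = 57.2%, Program B 107/226 = 47.3% → the job-training program
(Program B wins every risk group but the job-training program wins overall — Program B's participants skew toward the low-rate high-risk group.)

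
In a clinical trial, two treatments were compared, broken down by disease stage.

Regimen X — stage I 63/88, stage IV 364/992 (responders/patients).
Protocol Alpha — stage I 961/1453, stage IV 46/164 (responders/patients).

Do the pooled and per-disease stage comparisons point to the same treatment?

Stage I: Regimen X 63/88 = 71.6%, Protocol Alpha 961/1453 = 66.1% → Regimen X
Stage IV: Regimen X 364/992 = 36.7%, Protocol Alpha 46/164 = 28.0% → Regimen X
Overall: Regimen X 427/1080 = 39.5%, Protocol Alpha 1007/1617 = 62.3% → Protocol Alpha
Regimen X wins each disease group but Protocol Alpha wins overall — the comparison reverses. Regimen X's patients skew toward stage IV, which has a lower base rate.

No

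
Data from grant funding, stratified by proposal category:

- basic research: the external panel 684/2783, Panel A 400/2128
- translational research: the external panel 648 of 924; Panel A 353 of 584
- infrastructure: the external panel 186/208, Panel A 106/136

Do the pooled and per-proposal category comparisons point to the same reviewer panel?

Basic research: the external panel 684/2783 = 24.6%, Panel A 400/2128 = 18.8% → the external panel
Translational research: the external panel 648/924 = 70.1%, Panel A 353/584 = 60.4% → the external panel
Infrastructure: the external panel 186/208 = 89.4%, Panel A 106/136 = 77.9% → the external panel
Overall: the external panel 1518/3915 = 38.8%, Panel A 859/2848 = 30.2% → the external panel
The external panel wins overall and in every proposal group — no reversal.

Yes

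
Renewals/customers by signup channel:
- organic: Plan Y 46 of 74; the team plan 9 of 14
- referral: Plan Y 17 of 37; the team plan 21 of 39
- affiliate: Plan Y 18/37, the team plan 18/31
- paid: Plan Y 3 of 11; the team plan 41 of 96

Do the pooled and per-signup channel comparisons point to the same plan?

No

Organic: Plan Y 46/74 = 62.2%, the team plan 9/14 = 64.3% → the team plan
Referral: Plan Y 17/37 = 45.9%, the team plan 21/39 = 53.8% → the team plan
Affiliate: Plan Y 18/37 = 48.6%, the team plan 18/31 = 58.1% → the team plan
Paid: Plan Y 3/11 = 27.3%, the team plan 41/96 = 42.7% → the team plan
Overall: Plan Y 84/159 = 52.8%, the team plan 89/180 = 49.4% → Plan Y
The team plan wins each signup group but Plan Y wins overall — the comparison reverses. The team plan's customers skew toward paid, which has a lower base rate.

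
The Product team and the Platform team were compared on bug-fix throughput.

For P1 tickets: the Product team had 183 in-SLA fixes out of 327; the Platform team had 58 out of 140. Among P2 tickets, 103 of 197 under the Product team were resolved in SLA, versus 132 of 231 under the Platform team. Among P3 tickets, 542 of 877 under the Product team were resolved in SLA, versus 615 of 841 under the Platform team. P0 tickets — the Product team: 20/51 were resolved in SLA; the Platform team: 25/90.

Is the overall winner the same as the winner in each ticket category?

P1: the Product team 183/327 = 56.0%, the Platform team 58/140 = 41.4% → the Product team
P2: the Product team 103/197 = 52.3%, the Platform team 132/231 = 57.1% → the Platform team
P3: the Product team 542/877 = 61.8%, the Platform team 615/841 = 73.1% → the Platform team
P0: the Product team 20/51 = 39.2%, the Platform team 25/90 = 27.8% → the Product team
Overall: the Product team 848/1452 = 58.4%, the Platform team 830/1302 = 63.7% → the Platform team
Neither sweeps: the Product team wins 2 of 4 groups, the Platform team wins 2. The Platform team wins overall but not every group — no Simpson reversal.

No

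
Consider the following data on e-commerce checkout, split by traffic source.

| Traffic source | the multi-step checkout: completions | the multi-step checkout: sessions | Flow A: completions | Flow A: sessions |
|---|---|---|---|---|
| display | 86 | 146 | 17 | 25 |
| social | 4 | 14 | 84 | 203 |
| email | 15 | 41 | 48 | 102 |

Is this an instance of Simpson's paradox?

Yes

Display: the multi-step checkout 86/146 = 58.9%, Flow A 17/25 = 68.0% → Flow A
Social: the multi-step checkout 4/14 = 28.6%, Flow A 84/203 = 41.4% → Flow A
Email: the multi-step checkout 15/41 = 36.6%, Flow A 48/102 = 47.1% → Flow A
Overall: the multi-step checkout 105/201 = 52.2%, Flow A 149/330 = 45.2% → the multi-step checkout
Flow A wins each traffic group but the multi-step checkout wins overall — the comparison reverses. Flow A's sessions skew toward social, which has a lower base rate.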